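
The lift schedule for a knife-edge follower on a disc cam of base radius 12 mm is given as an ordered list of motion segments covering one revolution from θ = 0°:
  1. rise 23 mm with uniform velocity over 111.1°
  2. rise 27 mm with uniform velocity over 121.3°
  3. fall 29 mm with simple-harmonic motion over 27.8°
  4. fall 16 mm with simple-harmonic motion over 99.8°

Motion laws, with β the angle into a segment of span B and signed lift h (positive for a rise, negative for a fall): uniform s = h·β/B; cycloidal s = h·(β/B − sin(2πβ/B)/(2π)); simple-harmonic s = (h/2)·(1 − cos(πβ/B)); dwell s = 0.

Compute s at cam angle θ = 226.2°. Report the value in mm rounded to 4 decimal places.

seg 1 [0°–111.1°] uniform, h=23: full span → s += 23 → s = 23.0000
seg 2 [111.1°–232.4°] uniform, h=27: θ=226.2° here. β=115.1, B=121.3. 27·115.1/121.3 = 25.6200 → s = 48.6200

48.6200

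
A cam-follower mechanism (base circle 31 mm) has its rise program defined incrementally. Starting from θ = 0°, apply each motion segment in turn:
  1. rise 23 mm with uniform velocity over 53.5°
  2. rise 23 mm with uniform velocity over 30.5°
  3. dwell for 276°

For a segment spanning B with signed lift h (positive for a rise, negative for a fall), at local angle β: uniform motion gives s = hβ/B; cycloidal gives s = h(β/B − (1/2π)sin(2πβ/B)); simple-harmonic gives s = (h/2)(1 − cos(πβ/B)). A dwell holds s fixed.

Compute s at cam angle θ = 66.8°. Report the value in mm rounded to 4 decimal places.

seg 1 [0°–53.5°] uniform, h=23: full span → s += 23 → s = 23.0000
seg 2 [53.5°–84°] uniform, h=23: θ=66.8° here. β=13.3, B=30.5. 23·13.3/30.5 = 10.0295 → s = 33.0295

33.0295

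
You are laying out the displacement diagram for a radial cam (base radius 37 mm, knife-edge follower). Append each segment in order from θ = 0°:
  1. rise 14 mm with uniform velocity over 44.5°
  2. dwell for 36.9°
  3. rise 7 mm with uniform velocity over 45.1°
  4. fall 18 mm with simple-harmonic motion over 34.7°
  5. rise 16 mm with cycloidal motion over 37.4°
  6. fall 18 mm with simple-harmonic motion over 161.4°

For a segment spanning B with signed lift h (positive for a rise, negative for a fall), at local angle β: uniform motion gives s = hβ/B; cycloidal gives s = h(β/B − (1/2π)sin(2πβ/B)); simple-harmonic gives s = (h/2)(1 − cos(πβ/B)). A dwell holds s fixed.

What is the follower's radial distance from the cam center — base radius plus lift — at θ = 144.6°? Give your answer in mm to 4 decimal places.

seg 1 [0°–44.5°] uniform, h=14: full span → s += 14 → s = 14.0000
seg 2 [44.5°–81.4°] dwell: s stays 14.0000
seg 3 [81.4°–126.5°] uniform, h=7: full span → s += 7 → s = 21.0000
seg 4 [126.5°–161.2°] simple-harmonic, h=-18: θ=144.6° here. β=18.1, B=34.7. -18/2·(1 − cos(π·0.5216)) = -9.6106 → s = 11.3894
radial distance = base radius + s = 37 + 11.3894 = 48.3894

48.3894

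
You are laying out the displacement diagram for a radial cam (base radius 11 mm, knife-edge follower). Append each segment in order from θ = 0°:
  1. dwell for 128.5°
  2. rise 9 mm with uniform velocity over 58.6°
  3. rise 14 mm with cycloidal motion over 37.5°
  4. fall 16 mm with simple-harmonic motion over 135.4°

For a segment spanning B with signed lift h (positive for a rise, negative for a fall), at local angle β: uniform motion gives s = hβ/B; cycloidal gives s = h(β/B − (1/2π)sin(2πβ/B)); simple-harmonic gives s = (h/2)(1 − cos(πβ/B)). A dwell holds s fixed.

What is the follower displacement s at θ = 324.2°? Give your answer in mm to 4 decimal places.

seg 1 [0°–128.5°] dwell: s stays 0.0000
seg 2 [128.5°–187.1°] uniform, h=9: full span → s += 9 → s = 9.0000
seg 3 [187.1°–224.6°] cycloidal, h=14: full span → s += 14 → s = 23.0000
seg 4 [224.6°–360°] simple-harmonic, h=-16: θ=324.2° here. β=99.6, B=135.4. -16/2·(1 − cos(π·0.7356)) = -13.3952 → s = 9.6048

9.6048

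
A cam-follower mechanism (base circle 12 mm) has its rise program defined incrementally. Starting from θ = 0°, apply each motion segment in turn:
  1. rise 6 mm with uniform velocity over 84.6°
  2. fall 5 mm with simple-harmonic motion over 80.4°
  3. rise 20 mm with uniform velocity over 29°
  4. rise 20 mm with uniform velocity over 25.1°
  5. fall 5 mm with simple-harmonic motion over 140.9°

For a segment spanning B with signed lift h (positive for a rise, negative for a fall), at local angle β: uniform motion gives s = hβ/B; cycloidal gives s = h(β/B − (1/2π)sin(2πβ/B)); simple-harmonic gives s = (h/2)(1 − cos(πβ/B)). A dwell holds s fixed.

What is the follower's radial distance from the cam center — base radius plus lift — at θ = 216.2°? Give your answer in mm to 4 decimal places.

seg 1 [0°–84.6°] uniform, h=6: full span → s += 6 → s = 6.0000
seg 2 [84.6°–165°] simple-harmonic, h=-5: full span → s += -5 → s = 1.0000
seg 3 [165°–194°] uniform, h=20: full span → s += 20 → s = 21.0000
seg 4 [194°–219.1°] uniform, h=20: θ=216.2° here. β=22.2, B=25.1. 20·22.2/25.1 = 17.6892 → s = 38.6892
radial distance = base radius + s = 12 + 38.6892 = 50.6892

50.6892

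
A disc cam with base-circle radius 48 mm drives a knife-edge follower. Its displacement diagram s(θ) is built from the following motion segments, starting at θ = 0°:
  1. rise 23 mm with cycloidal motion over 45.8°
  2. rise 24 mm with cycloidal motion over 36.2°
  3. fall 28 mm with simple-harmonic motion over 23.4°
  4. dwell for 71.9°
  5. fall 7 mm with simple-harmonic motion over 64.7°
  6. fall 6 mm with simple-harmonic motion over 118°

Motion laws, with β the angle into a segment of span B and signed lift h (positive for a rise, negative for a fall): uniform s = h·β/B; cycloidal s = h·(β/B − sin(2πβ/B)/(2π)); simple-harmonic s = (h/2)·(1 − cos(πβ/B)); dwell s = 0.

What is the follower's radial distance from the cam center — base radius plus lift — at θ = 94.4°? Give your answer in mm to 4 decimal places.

seg 1 [0°–45.8°] cycloidal, h=23: full span → s += 23 → s = 23.0000
seg 2 [45.8°–82°] cycloidal, h=24: full span → s += 24 → s = 47.0000
seg 3 [82°–105.4°] simple-harmonic, h=-28: θ=94.4° here. β=12.4, B=23.4. -28/2·(1 − cos(π·0.5299)) = -15.3138 → s = 31.6862
radial distance = base radius + s = 48 + 31.6862 = 79.6862

79.6862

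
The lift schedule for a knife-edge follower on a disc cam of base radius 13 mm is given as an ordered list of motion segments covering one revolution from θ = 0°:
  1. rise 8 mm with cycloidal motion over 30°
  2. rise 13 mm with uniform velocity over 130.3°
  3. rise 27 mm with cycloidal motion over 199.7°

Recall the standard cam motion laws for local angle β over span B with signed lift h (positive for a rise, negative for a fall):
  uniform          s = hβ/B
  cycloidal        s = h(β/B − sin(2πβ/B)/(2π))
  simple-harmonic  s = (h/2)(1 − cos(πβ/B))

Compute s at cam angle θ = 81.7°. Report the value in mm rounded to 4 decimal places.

seg 1 [0°–30°] cycloidal, h=8: full span → s += 8 → s = 8.0000
seg 2 [30°–160.3°] uniform, h=13: θ=81.7° here. β=51.7, B=130.3. 13·51.7/130.3 = 5.1581 → s = 13.1581

13.1581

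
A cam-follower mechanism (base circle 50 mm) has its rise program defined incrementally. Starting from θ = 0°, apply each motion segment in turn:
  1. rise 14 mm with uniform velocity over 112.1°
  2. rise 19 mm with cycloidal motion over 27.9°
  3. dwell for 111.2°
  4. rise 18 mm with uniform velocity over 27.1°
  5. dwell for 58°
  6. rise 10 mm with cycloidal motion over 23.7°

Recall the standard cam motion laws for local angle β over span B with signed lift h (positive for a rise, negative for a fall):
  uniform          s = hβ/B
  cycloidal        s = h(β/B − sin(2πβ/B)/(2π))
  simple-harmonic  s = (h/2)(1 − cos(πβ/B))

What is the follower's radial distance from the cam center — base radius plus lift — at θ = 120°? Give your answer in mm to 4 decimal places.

seg 1 [0°–112.1°] uniform, h=14: full span → s += 14 → s = 14.0000
seg 2 [112.1°–140°] cycloidal, h=19: θ=120° here. β=7.9, B=27.9. 19·(0.2832 − sin(2π·0.2832)/(2π)) = 2.4214 → s = 16.4214
radial distance = base radius + s = 50 + 16.4214 = 66.4214

66.4214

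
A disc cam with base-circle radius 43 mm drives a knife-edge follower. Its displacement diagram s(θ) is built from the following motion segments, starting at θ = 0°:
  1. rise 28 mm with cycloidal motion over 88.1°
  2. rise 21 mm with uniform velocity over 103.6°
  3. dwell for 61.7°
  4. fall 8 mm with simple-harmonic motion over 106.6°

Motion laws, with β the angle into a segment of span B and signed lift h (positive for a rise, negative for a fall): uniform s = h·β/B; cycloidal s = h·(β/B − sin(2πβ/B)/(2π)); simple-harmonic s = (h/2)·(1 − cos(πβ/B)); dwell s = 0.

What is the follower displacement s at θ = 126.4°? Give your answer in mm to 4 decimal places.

seg 1 [0°–88.1°] cycloidal, h=28: full span → s += 28 → s = 28.0000
seg 2 [88.1°–191.7°] uniform, h=21: θ=126.4° here. β=38.3, B=103.6. 21·38.3/103.6 = 7.7635 → s = 35.7635

35.7635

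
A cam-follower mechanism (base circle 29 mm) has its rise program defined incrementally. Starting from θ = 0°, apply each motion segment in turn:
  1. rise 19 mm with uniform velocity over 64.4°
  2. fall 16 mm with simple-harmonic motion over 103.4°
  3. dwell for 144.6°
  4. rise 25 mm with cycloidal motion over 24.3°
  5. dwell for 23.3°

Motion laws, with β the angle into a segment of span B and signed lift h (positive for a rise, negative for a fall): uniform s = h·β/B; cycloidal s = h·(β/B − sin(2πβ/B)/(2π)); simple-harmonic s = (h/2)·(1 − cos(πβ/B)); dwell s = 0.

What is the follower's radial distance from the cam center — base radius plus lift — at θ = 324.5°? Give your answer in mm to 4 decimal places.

seg 1 [0°–64.4°] uniform, h=19: full span → s += 19 → s = 19.0000
seg 2 [64.4°–167.8°] simple-harmonic, h=-16: full span → s += -16 → s = 3.0000
seg 3 [167.8°–312.4°] dwell: s stays 3.0000
seg 4 [312.4°–336.7°] cycloidal, h=25: θ=324.5° here. β=12.1, B=24.3. 25·(0.4979 − sin(2π·0.4979)/(2π)) = 12.3971 → s = 15.3971
radial distance = base radius + s = 29 + 15.3971 = 44.3971

44.3971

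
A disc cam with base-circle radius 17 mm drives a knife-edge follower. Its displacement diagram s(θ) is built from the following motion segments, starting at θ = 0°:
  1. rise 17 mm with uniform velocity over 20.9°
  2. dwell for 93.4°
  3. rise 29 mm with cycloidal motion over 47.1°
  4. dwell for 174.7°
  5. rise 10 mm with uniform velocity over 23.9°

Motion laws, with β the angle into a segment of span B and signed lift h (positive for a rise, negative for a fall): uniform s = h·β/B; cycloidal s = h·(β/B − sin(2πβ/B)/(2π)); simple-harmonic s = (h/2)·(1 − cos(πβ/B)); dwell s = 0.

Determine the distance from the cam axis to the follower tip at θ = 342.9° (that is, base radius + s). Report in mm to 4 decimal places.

seg 1 [0°–20.9°] uniform, h=17: full span → s += 17 → s = 17.0000
seg 2 [20.9°–114.3°] dwell: s stays 17.0000
seg 3 [114.3°–161.4°] cycloidal, h=29: full span → s += 29 → s = 46.0000
seg 4 [161.4°–336.1°] dwell: s stays 46.0000
seg 5 [336.1°–360°] uniform, h=10: θ=342.9° here. β=6.8, B=23.9. 10·6.8/23.9 = 2.8452 → s = 48.8452
radial distance = base radius + s = 17 + 48.8452 = 65.8452

65.8452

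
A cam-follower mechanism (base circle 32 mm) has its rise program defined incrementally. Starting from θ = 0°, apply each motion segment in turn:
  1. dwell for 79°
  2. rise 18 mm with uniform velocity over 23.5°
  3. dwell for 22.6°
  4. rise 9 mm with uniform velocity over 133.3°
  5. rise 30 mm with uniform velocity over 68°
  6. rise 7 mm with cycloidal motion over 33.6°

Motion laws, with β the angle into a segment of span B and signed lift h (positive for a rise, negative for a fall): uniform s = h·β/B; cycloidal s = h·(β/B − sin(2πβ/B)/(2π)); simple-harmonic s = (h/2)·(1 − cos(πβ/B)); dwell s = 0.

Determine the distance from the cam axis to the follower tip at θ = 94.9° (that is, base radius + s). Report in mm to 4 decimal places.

seg 1 [0°–79°] dwell: s stays 0.0000
seg 2 [79°–102.5°] uniform, h=18: θ=94.9° here. β=15.9, B=23.5. 18·15.9/23.5 = 12.1787 → s = 12.1787
radial distance = base radius + s = 32 + 12.1787 = 44.1787

44.1787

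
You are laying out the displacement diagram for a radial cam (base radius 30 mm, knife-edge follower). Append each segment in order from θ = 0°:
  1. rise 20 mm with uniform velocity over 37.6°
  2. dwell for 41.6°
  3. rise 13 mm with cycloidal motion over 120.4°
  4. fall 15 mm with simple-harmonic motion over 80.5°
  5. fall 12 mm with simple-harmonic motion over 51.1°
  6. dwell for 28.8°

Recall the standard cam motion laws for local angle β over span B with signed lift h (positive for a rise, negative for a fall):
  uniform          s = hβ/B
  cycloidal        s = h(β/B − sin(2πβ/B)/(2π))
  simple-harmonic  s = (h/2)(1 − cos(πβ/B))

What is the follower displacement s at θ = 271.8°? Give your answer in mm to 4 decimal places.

seg 1 [0°–37.6°] uniform, h=20: full span → s += 20 → s = 20.0000
seg 2 [37.6°–79.2°] dwell: s stays 20.0000
seg 3 [79.2°–199.6°] cycloidal, h=13: full span → s += 13 → s = 33.0000
seg 4 [199.6°–280.1°] simple-harmonic, h=-15: θ=271.8° here. β=72.2, B=80.5. -15/2·(1 − cos(π·0.8969)) = -14.6100 → s = 18.3900

18.3900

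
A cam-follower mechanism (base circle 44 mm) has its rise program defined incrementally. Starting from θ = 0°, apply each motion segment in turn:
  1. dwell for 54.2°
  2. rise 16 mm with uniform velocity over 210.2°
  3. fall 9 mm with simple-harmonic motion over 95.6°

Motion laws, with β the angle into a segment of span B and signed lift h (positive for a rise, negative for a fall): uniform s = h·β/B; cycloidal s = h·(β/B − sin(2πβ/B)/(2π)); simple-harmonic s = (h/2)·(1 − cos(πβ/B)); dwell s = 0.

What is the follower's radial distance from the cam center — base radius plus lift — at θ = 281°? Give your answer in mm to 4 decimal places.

seg 1 [0°–54.2°] dwell: s stays 0.0000
seg 2 [54.2°–264.4°] uniform, h=16: full span → s += 16 → s = 16.0000
seg 3 [264.4°–360°] simple-harmonic, h=-9: θ=281° here. β=16.6, B=95.6. -9/2·(1 − cos(π·0.1736)) = -0.6531 → s = 15.3469
radial distance = base radius + s = 44 + 15.3469 = 59.3469

59.3469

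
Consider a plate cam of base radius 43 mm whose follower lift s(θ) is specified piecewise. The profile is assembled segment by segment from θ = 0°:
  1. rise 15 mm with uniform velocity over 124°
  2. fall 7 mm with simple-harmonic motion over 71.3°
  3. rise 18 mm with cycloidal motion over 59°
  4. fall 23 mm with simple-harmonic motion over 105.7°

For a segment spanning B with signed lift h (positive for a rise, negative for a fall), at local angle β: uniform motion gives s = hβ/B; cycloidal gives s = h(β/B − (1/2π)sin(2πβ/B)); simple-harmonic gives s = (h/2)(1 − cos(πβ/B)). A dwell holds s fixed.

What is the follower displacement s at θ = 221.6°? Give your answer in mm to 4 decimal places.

seg 1 [0°–124°] uniform, h=15: full span → s += 15 → s = 15.0000
seg 2 [124°–195.3°] simple-harmonic, h=-7: full span → s += -7 → s = 8.0000
seg 3 [195.3°–254.3°] cycloidal, h=18: θ=221.6° here. β=26.3, B=59. 18·(0.4458 − sin(2π·0.4458)/(2π)) = 7.0662 → s = 15.0662

15.0662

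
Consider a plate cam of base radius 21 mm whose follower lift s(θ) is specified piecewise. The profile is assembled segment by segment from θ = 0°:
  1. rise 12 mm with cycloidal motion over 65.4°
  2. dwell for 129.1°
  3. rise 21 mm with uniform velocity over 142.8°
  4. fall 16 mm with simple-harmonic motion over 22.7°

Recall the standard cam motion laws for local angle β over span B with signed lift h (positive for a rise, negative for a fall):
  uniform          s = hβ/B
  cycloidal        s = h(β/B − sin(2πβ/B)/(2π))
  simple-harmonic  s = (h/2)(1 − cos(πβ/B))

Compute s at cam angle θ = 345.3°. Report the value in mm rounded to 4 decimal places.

seg 1 [0°–65.4°] cycloidal, h=12: full span → s += 12 → s = 12.0000
seg 2 [65.4°–194.5°] dwell: s stays 12.0000
seg 3 [194.5°–337.3°] uniform, h=21: full span → s += 21 → s = 33.0000
seg 4 [337.3°–360°] simple-harmonic, h=-16: θ=345.3° here. β=8, B=22.7. -16/2·(1 − cos(π·0.3524)) = -4.4224 → s = 28.5776

28.5776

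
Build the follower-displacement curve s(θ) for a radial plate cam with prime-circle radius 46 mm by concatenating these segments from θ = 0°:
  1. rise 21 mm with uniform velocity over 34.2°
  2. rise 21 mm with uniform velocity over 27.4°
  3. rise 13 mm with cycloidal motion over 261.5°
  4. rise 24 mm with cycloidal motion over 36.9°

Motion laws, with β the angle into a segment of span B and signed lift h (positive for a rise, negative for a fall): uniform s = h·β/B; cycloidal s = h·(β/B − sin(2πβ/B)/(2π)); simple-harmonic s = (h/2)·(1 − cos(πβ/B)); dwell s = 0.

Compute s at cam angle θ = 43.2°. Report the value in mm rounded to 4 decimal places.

seg 1 [0°–34.2°] uniform, h=21: full span → s += 21 → s = 21.0000
seg 2 [34.2°–61.6°] uniform, h=21: θ=43.2° here. β=9, B=27.4. 21·9/27.4 = 6.8978 → s = 27.8978

27.8978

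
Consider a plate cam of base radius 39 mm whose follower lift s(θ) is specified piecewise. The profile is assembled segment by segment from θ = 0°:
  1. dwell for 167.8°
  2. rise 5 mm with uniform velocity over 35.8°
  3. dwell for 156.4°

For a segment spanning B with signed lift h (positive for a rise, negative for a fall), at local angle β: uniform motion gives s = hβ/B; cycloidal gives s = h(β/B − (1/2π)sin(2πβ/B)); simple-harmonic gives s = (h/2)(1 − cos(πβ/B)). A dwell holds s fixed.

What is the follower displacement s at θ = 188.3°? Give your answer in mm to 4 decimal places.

seg 1 [0°–167.8°] dwell: s stays 0.0000
seg 2 [167.8°–203.6°] uniform, h=5: θ=188.3° here. β=20.5, B=35.8. 5·20.5/35.8 = 2.8631 → s = 2.8631

2.8631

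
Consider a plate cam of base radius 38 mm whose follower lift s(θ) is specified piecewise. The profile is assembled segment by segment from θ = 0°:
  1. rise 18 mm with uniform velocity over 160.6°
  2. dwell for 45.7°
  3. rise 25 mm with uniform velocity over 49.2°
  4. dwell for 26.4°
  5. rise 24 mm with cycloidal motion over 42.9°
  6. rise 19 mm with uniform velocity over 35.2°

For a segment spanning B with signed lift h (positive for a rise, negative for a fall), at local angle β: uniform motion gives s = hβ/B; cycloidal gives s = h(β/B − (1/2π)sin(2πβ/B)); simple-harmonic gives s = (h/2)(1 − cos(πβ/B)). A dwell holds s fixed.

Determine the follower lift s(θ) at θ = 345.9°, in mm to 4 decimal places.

seg 1 [0°–160.6°] uniform, h=18: full span → s += 18 → s = 18.0000
seg 2 [160.6°–206.3°] dwell: s stays 18.0000
seg 3 [206.3°–255.5°] uniform, h=25: full span → s += 25 → s = 43.0000
seg 4 [255.5°–281.9°] dwell: s stays 43.0000
seg 5 [281.9°–324.8°] cycloidal, h=24: full span → s += 24 → s = 67.0000
seg 6 [324.8°–360°] uniform, h=19: θ=345.9° here. β=21.1, B=35.2. 19·21.1/35.2 = 11.3892 → s = 78.3892

78.3892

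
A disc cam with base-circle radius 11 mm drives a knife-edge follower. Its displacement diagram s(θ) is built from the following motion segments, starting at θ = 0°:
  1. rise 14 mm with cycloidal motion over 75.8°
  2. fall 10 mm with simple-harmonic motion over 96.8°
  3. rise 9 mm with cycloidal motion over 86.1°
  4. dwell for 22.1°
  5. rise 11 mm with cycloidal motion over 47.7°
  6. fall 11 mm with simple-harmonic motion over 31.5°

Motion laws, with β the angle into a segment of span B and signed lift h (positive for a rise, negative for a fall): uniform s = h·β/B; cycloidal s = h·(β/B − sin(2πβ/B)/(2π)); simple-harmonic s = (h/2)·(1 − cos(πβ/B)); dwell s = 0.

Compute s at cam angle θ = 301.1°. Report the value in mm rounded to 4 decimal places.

seg 1 [0°–75.8°] cycloidal, h=14: full span → s += 14 → s = 14.0000
seg 2 [75.8°–172.6°] simple-harmonic, h=-10: full span → s += -10 → s = 4.0000
seg 3 [172.6°–258.7°] cycloidal, h=9: full span → s += 9 → s = 13.0000
seg 4 [258.7°–280.8°] dwell: s stays 13.0000
seg 5 [280.8°–328.5°] cycloidal, h=11: θ=301.1° here. β=20.3, B=47.7. 11·(0.4256 − sin(2π·0.4256)/(2π)) = 3.8922 → s = 16.8922

16.8922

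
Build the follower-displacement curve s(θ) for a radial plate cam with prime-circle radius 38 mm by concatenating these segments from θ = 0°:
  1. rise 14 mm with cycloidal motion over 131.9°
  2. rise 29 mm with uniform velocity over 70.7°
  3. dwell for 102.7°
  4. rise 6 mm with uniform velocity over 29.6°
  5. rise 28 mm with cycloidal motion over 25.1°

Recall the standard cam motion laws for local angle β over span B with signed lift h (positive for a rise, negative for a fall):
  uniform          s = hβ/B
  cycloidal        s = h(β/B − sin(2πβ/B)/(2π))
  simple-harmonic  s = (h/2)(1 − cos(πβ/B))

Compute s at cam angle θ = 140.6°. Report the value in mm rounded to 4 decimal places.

seg 1 [0°–131.9°] cycloidal, h=14: full span → s += 14 → s = 14.0000
seg 2 [131.9°–202.6°] uniform, h=29: θ=140.6° here. β=8.7, B=70.7. 29·8.7/70.7 = 3.5686 → s = 17.5686

17.5686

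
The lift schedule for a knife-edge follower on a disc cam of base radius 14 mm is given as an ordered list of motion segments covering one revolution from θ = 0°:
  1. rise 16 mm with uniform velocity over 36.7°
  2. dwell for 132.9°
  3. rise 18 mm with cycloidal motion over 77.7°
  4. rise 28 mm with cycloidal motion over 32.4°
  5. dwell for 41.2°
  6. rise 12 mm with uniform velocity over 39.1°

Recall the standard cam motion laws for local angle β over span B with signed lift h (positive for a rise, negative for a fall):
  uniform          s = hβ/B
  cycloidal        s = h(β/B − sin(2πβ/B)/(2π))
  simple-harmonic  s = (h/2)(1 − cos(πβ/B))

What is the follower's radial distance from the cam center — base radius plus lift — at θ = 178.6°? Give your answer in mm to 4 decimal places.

seg 1 [0°–36.7°] uniform, h=16: full span → s += 16 → s = 16.0000
seg 2 [36.7°–169.6°] dwell: s stays 16.0000
seg 3 [169.6°–247.3°] cycloidal, h=18: θ=178.6° here. β=9, B=77.7. 18·(0.1158 − sin(2π·0.1158)/(2π)) = 0.1792 → s = 16.1792
radial distance = base radius + s = 14 + 16.1792 = 30.1792

30.1792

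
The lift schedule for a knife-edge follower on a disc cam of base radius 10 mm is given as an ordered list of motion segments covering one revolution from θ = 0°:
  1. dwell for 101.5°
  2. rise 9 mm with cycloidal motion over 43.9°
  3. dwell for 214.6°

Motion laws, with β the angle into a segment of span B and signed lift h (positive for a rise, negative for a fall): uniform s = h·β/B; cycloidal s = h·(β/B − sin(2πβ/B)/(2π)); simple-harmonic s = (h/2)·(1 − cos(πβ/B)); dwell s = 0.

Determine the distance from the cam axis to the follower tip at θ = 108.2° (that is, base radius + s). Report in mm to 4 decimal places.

seg 1 [0°–101.5°] dwell: s stays 0.0000
seg 2 [101.5°–145.4°] cycloidal, h=9: θ=108.2° here. β=6.7, B=43.9. 9·(0.1526 − sin(2π·0.1526)/(2π)) = 0.2010 → s = 0.2010
radial distance = base radius + s = 10 + 0.2010 = 10.2010

10.2010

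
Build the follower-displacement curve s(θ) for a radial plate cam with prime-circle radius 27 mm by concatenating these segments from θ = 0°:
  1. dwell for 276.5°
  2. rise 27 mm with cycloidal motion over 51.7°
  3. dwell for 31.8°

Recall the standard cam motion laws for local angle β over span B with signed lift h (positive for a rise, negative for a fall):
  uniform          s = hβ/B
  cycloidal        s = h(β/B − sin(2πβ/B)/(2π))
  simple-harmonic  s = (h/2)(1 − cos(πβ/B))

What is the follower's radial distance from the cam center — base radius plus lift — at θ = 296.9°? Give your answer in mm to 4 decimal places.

seg 1 [0°–276.5°] dwell: s stays 0.0000
seg 2 [276.5°–328.2°] cycloidal, h=27: θ=296.9° here. β=20.4, B=51.7. 27·(0.3946 − sin(2π·0.3946)/(2π)) = 8.0111 → s = 8.0111
radial distance = base radius + s = 27 + 8.0111 = 35.0111

35.0111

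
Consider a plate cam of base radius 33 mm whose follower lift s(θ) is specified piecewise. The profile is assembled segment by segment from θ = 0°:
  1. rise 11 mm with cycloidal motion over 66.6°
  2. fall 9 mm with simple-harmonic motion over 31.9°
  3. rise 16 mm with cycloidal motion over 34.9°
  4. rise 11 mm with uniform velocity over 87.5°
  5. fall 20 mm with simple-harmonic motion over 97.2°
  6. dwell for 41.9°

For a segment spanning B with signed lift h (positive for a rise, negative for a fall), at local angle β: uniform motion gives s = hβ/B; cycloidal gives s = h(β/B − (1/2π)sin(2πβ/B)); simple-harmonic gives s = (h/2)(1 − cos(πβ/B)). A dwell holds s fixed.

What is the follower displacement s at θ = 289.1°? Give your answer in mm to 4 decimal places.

seg 1 [0°–66.6°] cycloidal, h=11: full span → s += 11 → s = 11.0000
seg 2 [66.6°–98.5°] simple-harmonic, h=-9: full span → s += -9 → s = 2.0000
seg 3 [98.5°–133.4°] cycloidal, h=16: full span → s += 16 → s = 18.0000
seg 4 [133.4°–220.9°] uniform, h=11: full span → s += 11 → s = 29.0000
seg 5 [220.9°–318.1°] simple-harmonic, h=-20: θ=289.1° here. β=68.2, B=97.2. -20/2·(1 − cos(π·0.7016)) = -15.9196 → s = 13.0804

13.0804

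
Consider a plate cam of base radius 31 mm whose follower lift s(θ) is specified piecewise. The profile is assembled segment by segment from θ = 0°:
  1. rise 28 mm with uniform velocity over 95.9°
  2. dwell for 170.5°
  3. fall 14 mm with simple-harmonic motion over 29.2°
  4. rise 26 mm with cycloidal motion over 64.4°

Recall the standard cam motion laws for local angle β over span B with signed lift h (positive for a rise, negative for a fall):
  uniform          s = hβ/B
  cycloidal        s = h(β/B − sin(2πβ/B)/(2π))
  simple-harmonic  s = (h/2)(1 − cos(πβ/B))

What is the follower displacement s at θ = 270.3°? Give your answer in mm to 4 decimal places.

seg 1 [0°–95.9°] uniform, h=28: full span → s += 28 → s = 28.0000
seg 2 [95.9°–266.4°] dwell: s stays 28.0000
seg 3 [266.4°–295.6°] simple-harmonic, h=-14: θ=270.3° here. β=3.9, B=29.2. -14/2·(1 − cos(π·0.1336)) = -0.6072 → s = 27.3928

27.3928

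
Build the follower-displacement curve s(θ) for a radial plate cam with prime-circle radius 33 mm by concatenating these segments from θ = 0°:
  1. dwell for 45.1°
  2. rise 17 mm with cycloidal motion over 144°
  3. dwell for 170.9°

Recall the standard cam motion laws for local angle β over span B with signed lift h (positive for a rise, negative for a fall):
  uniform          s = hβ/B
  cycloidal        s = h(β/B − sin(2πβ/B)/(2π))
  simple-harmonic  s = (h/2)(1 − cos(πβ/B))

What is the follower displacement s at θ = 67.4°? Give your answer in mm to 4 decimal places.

seg 1 [0°–45.1°] dwell: s stays 0.0000
seg 2 [45.1°–189.1°] cycloidal, h=17: θ=67.4° here. β=22.3, B=144. 17·(0.1549 − sin(2π·0.1549)/(2π)) = 0.3962 → s = 0.3962

0.3962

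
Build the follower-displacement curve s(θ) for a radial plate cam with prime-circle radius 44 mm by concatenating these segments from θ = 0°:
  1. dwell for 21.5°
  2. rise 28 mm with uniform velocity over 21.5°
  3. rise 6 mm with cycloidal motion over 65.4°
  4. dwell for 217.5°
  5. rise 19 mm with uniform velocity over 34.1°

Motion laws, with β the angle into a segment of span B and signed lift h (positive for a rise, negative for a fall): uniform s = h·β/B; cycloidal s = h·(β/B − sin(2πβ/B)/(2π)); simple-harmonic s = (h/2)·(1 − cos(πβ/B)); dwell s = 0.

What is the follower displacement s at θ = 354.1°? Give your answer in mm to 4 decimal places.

seg 1 [0°–21.5°] dwell: s stays 0.0000
seg 2 [21.5°–43°] uniform, h=28: full span → s += 28 → s = 28.0000
seg 3 [43°–108.4°] cycloidal, h=6: full span → s += 6 → s = 34.0000
seg 4 [108.4°–325.9°] dwell: s stays 34.0000
seg 5 [325.9°–360°] uniform, h=19: θ=354.1° here. β=28.2, B=34.1. 19·28.2/34.1 = 15.7126 → s = 49.7126

49.7126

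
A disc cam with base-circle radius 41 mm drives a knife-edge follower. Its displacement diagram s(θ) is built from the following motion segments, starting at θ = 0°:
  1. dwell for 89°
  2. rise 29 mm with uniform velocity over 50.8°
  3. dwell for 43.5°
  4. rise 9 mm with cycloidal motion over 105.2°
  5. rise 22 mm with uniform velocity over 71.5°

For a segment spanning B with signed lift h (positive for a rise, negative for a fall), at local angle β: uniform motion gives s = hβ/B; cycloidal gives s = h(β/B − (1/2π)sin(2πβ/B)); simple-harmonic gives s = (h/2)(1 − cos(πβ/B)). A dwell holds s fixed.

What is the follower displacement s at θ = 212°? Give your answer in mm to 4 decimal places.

seg 1 [0°–89°] dwell: s stays 0.0000
seg 2 [89°–139.8°] uniform, h=29: full span → s += 29 → s = 29.0000
seg 3 [139.8°–183.3°] dwell: s stays 29.0000
seg 4 [183.3°–288.5°] cycloidal, h=9: θ=212° here. β=28.7, B=105.2. 9·(0.2728 − sin(2π·0.2728)/(2π)) = 1.0376 → s = 30.0376

30.0376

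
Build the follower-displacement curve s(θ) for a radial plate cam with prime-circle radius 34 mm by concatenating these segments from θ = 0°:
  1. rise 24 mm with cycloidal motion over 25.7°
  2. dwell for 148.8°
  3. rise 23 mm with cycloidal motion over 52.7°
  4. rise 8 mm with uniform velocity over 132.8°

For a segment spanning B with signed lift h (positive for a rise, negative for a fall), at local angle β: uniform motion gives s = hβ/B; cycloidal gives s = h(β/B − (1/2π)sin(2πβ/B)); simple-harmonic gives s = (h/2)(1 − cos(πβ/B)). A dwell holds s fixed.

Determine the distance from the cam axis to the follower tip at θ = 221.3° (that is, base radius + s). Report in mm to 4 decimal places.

seg 1 [0°–25.7°] cycloidal, h=24: full span → s += 24 → s = 24.0000
seg 2 [25.7°–174.5°] dwell: s stays 24.0000
seg 3 [174.5°–227.2°] cycloidal, h=23: θ=221.3° here. β=46.8, B=52.7. 23·(0.8880 − sin(2π·0.8880)/(2π)) = 22.7928 → s = 46.7928
radial distance = base radius + s = 34 + 46.7928 = 80.7928

80.7928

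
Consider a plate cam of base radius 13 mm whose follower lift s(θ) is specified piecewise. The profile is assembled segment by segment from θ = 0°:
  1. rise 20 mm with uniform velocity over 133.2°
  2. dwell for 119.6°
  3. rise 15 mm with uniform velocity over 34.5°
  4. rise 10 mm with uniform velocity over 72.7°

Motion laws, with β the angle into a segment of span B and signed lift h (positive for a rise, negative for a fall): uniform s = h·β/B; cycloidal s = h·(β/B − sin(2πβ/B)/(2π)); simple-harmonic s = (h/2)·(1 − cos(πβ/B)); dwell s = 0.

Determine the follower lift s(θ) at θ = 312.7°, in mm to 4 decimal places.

seg 1 [0°–133.2°] uniform, h=20: full span → s += 20 → s = 20.0000
seg 2 [133.2°–252.8°] dwell: s stays 20.0000
seg 3 [252.8°–287.3°] uniform, h=15: full span → s += 15 → s = 35.0000
seg 4 [287.3°–360°] uniform, h=10: θ=312.7° here. β=25.4, B=72.7. 10·25.4/72.7 = 3.4938 → s = 38.4938

38.4938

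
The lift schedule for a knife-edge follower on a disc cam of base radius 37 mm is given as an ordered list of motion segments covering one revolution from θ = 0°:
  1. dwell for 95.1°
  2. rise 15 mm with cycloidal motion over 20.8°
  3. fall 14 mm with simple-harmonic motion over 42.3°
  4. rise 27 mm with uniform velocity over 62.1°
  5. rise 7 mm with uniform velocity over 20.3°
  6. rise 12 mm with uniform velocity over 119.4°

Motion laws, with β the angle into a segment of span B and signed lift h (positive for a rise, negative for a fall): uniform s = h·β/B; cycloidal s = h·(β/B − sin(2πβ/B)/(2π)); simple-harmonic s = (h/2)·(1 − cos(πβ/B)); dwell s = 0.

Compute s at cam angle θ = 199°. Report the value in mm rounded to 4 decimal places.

seg 1 [0°–95.1°] dwell: s stays 0.0000
seg 2 [95.1°–115.9°] cycloidal, h=15: full span → s += 15 → s = 15.0000
seg 3 [115.9°–158.2°] simple-harmonic, h=-14: full span → s += -14 → s = 1.0000
seg 4 [158.2°–220.3°] uniform, h=27: θ=199° here. β=40.8, B=62.1. 27·40.8/62.1 = 17.7391 → s = 18.7391

18.7391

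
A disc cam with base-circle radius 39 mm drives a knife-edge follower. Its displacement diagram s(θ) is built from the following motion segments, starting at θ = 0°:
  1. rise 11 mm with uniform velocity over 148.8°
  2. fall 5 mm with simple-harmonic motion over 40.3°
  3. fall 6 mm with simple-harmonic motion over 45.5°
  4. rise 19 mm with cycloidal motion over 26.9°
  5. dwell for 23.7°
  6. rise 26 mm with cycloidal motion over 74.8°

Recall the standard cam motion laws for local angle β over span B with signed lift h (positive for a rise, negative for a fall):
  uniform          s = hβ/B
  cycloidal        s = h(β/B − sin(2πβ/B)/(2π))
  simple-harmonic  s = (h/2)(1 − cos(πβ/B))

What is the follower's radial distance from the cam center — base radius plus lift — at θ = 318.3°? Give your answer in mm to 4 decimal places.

seg 1 [0°–148.8°] uniform, h=11: full span → s += 11 → s = 11.0000
seg 2 [148.8°–189.1°] simple-harmonic, h=-5: full span → s += -5 → s = 6.0000
seg 3 [189.1°–234.6°] simple-harmonic, h=-6: full span → s += -6 → s = 0.0000
seg 4 [234.6°–261.5°] cycloidal, h=19: full span → s += 19 → s = 19.0000
seg 5 [261.5°–285.2°] dwell: s stays 19.0000
seg 6 [285.2°–360°] cycloidal, h=26: θ=318.3° here. β=33.1, B=74.8. 26·(0.4425 − sin(2π·0.4425)/(2π)) = 10.0430 → s = 29.0430
radial distance = base radius + s = 39 + 29.0430 = 68.0430

68.0430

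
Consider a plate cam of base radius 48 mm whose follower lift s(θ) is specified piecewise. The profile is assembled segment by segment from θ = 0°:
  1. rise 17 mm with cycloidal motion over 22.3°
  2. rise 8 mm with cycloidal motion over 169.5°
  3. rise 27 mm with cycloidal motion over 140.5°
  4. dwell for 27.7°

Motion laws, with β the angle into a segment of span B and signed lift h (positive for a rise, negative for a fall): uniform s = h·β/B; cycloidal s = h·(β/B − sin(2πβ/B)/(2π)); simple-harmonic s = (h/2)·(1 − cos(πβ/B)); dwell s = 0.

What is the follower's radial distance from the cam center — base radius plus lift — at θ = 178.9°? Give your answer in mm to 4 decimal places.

seg 1 [0°–22.3°] cycloidal, h=17: full span → s += 17 → s = 17.0000
seg 2 [22.3°–191.8°] cycloidal, h=8: θ=178.9° here. β=156.6, B=169.5. 8·(0.9239 − sin(2π·0.9239)/(2π)) = 7.9771 → s = 24.9771
radial distance = base radius + s = 48 + 24.9771 = 72.9771

72.9771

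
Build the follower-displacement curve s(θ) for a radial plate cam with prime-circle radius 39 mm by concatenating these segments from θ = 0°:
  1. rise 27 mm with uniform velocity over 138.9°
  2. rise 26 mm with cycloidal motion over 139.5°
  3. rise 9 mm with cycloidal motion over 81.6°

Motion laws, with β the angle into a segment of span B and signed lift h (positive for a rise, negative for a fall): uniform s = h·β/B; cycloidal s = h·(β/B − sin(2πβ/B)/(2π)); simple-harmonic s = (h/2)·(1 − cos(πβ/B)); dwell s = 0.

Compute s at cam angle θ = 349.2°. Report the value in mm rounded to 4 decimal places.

seg 1 [0°–138.9°] uniform, h=27: full span → s += 27 → s = 27.0000
seg 2 [138.9°–278.4°] cycloidal, h=26: full span → s += 26 → s = 53.0000
seg 3 [278.4°–360°] cycloidal, h=9: θ=349.2° here. β=70.8, B=81.6. 9·(0.8676 − sin(2π·0.8676)/(2π)) = 8.8674 → s = 61.8674

61.8674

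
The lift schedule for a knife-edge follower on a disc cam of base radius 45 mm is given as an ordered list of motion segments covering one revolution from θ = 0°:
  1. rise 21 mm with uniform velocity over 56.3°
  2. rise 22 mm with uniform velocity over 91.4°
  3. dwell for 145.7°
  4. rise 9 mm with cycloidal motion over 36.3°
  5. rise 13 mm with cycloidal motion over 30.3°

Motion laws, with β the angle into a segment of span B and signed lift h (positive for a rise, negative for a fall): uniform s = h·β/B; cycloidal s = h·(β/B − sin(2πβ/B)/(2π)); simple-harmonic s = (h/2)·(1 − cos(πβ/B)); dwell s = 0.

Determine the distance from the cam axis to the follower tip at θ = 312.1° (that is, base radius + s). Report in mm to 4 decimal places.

seg 1 [0°–56.3°] uniform, h=21: full span → s += 21 → s = 21.0000
seg 2 [56.3°–147.7°] uniform, h=22: full span → s += 22 → s = 43.0000
seg 3 [147.7°–293.4°] dwell: s stays 43.0000
seg 4 [293.4°–329.7°] cycloidal, h=9: θ=312.1° here. β=18.7, B=36.3. 9·(0.5152 − sin(2π·0.5152)/(2π)) = 4.7725 → s = 47.7725
radial distance = base radius + s = 45 + 47.7725 = 92.7725

92.7725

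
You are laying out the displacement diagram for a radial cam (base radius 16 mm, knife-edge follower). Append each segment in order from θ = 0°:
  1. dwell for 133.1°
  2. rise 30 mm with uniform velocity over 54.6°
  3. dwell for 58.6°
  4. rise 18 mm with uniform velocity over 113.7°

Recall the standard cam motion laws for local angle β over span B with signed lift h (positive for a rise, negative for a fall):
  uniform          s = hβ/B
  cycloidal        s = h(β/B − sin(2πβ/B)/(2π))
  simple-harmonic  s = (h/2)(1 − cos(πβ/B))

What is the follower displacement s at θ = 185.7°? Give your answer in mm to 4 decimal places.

seg 1 [0°–133.1°] dwell: s stays 0.0000
seg 2 [133.1°–187.7°] uniform, h=30: θ=185.7° here. β=52.6, B=54.6. 30·52.6/54.6 = 28.9011 → s = 28.9011

28.9011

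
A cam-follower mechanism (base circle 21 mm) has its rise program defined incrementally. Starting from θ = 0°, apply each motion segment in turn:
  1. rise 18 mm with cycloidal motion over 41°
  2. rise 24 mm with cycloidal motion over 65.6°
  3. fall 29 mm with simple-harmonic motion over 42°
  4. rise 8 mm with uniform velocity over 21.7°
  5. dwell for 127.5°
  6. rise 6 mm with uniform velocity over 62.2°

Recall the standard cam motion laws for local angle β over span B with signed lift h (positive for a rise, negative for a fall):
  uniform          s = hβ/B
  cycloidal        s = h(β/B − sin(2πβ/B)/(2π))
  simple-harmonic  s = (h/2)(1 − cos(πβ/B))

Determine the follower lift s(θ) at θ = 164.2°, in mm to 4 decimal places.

seg 1 [0°–41°] cycloidal, h=18: full span → s += 18 → s = 18.0000
seg 2 [41°–106.6°] cycloidal, h=24: full span → s += 24 → s = 42.0000
seg 3 [106.6°–148.6°] simple-harmonic, h=-29: full span → s += -29 → s = 13.0000
seg 4 [148.6°–170.3°] uniform, h=8: θ=164.2° here. β=15.6, B=21.7. 8·15.6/21.7 = 5.7512 → s = 18.7512

18.7512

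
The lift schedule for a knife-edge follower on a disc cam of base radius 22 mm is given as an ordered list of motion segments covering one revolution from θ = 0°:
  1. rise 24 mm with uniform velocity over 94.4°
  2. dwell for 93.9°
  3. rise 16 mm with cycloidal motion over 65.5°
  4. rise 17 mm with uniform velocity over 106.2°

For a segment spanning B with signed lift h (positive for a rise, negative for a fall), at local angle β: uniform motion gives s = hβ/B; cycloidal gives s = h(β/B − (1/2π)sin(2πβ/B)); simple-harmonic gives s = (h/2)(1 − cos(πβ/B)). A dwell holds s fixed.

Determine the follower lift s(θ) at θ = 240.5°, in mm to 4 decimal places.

seg 1 [0°–94.4°] uniform, h=24: full span → s += 24 → s = 24.0000
seg 2 [94.4°–188.3°] dwell: s stays 24.0000
seg 3 [188.3°–253.8°] cycloidal, h=16: θ=240.5° here. β=52.2, B=65.5. 16·(0.7969 − sin(2π·0.7969)/(2π)) = 15.1876 → s = 39.1876

39.1876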